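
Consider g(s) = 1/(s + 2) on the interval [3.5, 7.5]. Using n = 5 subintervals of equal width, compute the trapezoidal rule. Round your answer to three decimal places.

0.548

Δs = (7.5 − 3.5)/5 = 0.8.
g(3.5) = 2/11, g(4.3) = 10/63, g(5.1) = 10/71, g(5.9) = 10/79, g(6.7) = 10/87, g(7.5) = 2/19.
T_5 = (Δs/2)·[g(s_0) + 2g(s_1) + ... + 2g(s_{4}) + g(s_5)].
Sum ≈ 0.548.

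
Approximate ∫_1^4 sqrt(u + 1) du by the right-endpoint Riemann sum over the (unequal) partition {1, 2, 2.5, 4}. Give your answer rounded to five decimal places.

6.02157

Subinterval widths: 1, 0.5, 1.5.
Right endpoints: 2, 2.5, 4.
f(2) ≈ 1.73205, f(2.5) ≈ 1.87083, f(4) ≈ 2.23607.
Sum = Σ Δu_i · f(u_i).
Sum ≈ 6.02157.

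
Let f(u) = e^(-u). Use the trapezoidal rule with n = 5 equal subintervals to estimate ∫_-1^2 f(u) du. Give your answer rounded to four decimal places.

Δu = (2 − (-1))/5 = 0.6.
f(-1) ≈ 2.7183, f(-0.4) ≈ 1.4918, f(0.2) ≈ 0.8187, f(0.8) ≈ 0.4493, f(1.4) ≈ 0.2466, f(2) ≈ 0.1353.
T_5 = (Δu/2)·[f(u_0) + 2f(u_1) + ... + 2f(u_{4}) + f(u_5)].
Sum ≈ 2.6600.

2.6600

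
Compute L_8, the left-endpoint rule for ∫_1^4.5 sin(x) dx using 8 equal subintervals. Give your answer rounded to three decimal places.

1.137

Δx = (4.5 − 1)/8 = 0.4375.
Left endpoints: 1, 1.4375, 1.875, 2.3125, 2.75, 3.1875, 3.625, 4.0625.
f(1) ≈ 0.841, f(1.4375) ≈ 0.991, f(1.875) ≈ 0.954, f(2.3125) ≈ 0.737, f(2.75) ≈ 0.382, f(3.1875) ≈ -0.046, f(3.625) ≈ -0.465, f(4.0625) ≈ -0.796.
Sum = Δx · [f(1) + f(1.4375) + f(1.875) + ...].
Sum ≈ 1.137.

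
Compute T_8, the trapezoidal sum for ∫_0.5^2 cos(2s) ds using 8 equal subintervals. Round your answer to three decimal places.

-0.790

Δs = (2 − 0.5)/8 = 0.1875.
f(0.5) ≈ 0.540, f(0.6875) ≈ 0.195, f(0.875) ≈ -0.178, f(1.0625) ≈ -0.526, f(1.25) ≈ -0.801, f(1.4375) ≈ -0.965, f(1.625) ≈ -0.994, f(1.8125) ≈ -0.885, f(2) ≈ -0.654.
T_8 = (Δs/2)·[f(s_0) + 2f(s_1) + ... + 2f(s_{7}) + f(s_8)].
Sum ≈ -0.790.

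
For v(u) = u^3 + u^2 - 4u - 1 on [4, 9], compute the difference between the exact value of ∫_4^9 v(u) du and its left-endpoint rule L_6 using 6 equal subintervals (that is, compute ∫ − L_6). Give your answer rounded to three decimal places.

283.970

Exact integral: ∫_4^9 v(u) du ≈ 1662.91667.
L_6 ≈ 1378.94676.
Error ≈ 1662.91667 − 1378.94676 ≈ 283.970.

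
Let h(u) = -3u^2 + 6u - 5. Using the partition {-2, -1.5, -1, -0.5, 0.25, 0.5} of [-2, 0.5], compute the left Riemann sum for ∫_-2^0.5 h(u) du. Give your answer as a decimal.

Subinterval widths: 0.5, 0.5, 0.5, 0.75, 0.25.
Left endpoints: -2, -1.5, -1, -0.5, 0.25.
h(-2) = -29, h(-1.5) = -20.75, h(-1) = -14, h(-0.5) = -8.75, h(0.25) = -3.6875.
Sum = Σ Δu_i · h(u_i).
Sum = -39.359375.

-39.359375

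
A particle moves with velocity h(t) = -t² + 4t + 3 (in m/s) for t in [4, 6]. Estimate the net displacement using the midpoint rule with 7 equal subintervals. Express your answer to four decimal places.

Δt = (6 − 4)/7 = 2/7.
Midpoints: 29/7, 31/7, 33/7, 5, 37/7, 39/7, 41/7.
h(29/7) = 118/49, h(31/7) = 54/49, h(33/7) = -18/49, h(5) = -2, h(37/7) = -186/49, h(39/7) = -282/49, h(41/7) = -386/49.
Sum = Δt · [h(29/7) + h(31/7) + h(33/7) + ...].
Sum ≈ -4.6531.

-4.6531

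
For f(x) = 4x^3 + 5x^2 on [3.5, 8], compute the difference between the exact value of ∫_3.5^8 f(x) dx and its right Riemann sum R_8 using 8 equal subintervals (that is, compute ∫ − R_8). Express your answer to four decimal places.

Exact integral: ∫_3.5^8 f(x) dx = 4727.8125.
R_8 ≈ 5345.912109.
Error ≈ 4727.8125 − 5345.912109 ≈ -618.0996.

-618.0996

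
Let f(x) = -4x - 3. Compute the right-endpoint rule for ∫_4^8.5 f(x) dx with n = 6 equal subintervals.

Δx = (8.5 − 4)/6 = 0.75.
Right endpoints: 4.75, 5.5, 6.25, 7, 7.75, 8.5.
f(4.75) = -22, f(5.5) = -25, f(6.25) = -28, f(7) = -31, f(7.75) = -34, f(8.5) = -37.
Sum = Δx · [f(4.75) + f(5.5) + f(6.25) + ...].
Sum = -132.75.

-132.75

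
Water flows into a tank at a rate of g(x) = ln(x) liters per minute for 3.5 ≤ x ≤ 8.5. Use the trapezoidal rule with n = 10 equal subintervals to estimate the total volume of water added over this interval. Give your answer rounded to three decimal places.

8.802

Δx = (8.5 − 3.5)/10 = 0.5.
g(3.5) ≈ 1.253, g(4) ≈ 1.386, g(4.5) ≈ 1.504, g(5) ≈ 1.609, g(5.5) ≈ 1.705, g(6) ≈ 1.792, g(6.5) ≈ 1.872, g(7) ≈ 1.946, g(7.5) ≈ 2.015, g(8) ≈ 2.079, g(8.5) ≈ 2.140.
T_10 = (Δx/2)·[g(x_0) + 2g(x_1) + ... + 2g(x_{9}) + g(x_10)].
Sum ≈ 8.802.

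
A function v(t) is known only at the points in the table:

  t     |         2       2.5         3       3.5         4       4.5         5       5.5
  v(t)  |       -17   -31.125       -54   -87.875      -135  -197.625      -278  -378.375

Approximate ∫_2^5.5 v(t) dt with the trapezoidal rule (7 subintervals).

-490.65625

Δt = 0.5.
T_7 = (0.5/2)·[(-17) + 2·(-31.125) + 2·(-54) + 2·(-87.875) + 2·(-135) + 2·(-197.625) + 2·(-278) + (-378.375)] = -490.65625.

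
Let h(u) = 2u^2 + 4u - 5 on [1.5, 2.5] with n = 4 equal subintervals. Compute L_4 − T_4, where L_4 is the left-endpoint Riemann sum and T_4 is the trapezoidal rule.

L_4 = 9.6875.
T_4 = 11.1875.
L_4 − T_4 = -1.5.

-1.5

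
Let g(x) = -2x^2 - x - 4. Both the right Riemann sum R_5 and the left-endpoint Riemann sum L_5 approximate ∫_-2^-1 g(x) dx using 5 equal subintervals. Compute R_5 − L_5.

R_5 = -6.68.
L_5 = -7.68.
R_5 − L_5 = 1.

1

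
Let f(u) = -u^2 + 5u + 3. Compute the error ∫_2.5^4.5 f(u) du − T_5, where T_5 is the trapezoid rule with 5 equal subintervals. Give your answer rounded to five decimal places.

0.05333

Exact integral: ∫_2.5^4.5 f(u) du ≈ 15.8333333.
T_5 = 15.78.
Error ≈ 15.8333333 − 15.78 ≈ 0.05333.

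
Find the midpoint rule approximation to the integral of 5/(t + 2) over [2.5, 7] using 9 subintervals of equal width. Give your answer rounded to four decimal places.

3.4638

Δt = (7 − 2.5)/9 = 0.5.
Midpoints: 2.75, 3.25, 3.75, 4.25, 4.75, 5.25, 5.75, 6.25, 6.75.
f(2.75) = 20/19, f(3.25) = 20/21, f(3.75) = 20/23, f(4.25) = 0.8, f(4.75) = 20/27, f(5.25) = 20/29, f(5.75) = 20/31, f(6.25) = 20/33, f(6.75) = 4/7.
Sum = Δt · [f(2.75) + f(3.25) + f(3.75) + ...].
Sum ≈ 3.4638.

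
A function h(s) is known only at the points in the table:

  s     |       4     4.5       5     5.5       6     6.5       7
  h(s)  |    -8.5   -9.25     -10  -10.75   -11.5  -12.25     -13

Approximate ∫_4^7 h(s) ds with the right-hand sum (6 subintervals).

-33.375

Δs = 0.5.
Sum = 0.5·[(-9.25) + (-10) + (-10.75) + (-11.5) + (-12.25) + (-13)] = -33.375.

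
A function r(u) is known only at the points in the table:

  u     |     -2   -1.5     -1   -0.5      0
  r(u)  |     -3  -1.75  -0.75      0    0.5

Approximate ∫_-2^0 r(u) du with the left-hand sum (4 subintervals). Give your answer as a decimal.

Δu = 0.5.
Sum = 0.5·[(-3) + (-1.75) + (-0.75) + 0] = -2.75.

-2.75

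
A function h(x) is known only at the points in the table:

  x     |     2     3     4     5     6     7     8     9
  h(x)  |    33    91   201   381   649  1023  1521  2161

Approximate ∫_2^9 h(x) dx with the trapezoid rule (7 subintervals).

Δx = 1.
T_7 = (1/2)·[33 + 2·91 + 2·201 + 2·381 + 2·649 + 2·1023 + 2·1521 + 2161] = 4963.

4963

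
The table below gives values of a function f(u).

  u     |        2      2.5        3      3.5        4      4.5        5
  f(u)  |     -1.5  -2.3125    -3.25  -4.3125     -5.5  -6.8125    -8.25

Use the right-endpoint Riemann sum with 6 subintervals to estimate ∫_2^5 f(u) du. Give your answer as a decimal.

Δu = 0.5.
Sum = 0.5·[(-2.3125) + (-3.25) + (-4.3125) + (-5.5) + (-6.8125) + (-8.25)] = -15.21875.

-15.21875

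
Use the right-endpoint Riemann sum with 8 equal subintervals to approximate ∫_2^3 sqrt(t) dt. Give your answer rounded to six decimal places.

Δt = (3 − 2)/8 = 0.125.
Right endpoints: 2.125, 2.25, 2.375, 2.5, 2.625, 2.75, 2.875, 3.
f(2.125) ≈ 1.457738, f(2.25) ≈ 1.500000, f(2.375) ≈ 1.541104, f(2.5) ≈ 1.581139, f(2.625) ≈ 1.620185, f(2.75) ≈ 1.658312, f(2.875) ≈ 1.695582, f(3) ≈ 1.732051.
Sum = Δt · [f(2.125) + f(2.25) + f(2.375) + ...].
Sum ≈ 1.598264.

1.598264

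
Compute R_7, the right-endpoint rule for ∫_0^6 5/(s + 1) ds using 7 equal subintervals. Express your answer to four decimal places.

Δs = (6 − 0)/7 = 6/7.
Right endpoints: 6/7, 12/7, 18/7, 24/7, 30/7, 36/7, 6.
f(6/7) = 35/13, f(12/7) = 35/19, f(18/7) = 1.4, f(24/7) = 35/31, f(30/7) = 35/37, f(36/7) = 35/43, f(6) = 5/7.
Sum = Δs · [f(6/7) + f(12/7) + f(18/7) + ...].
Sum ≈ 8.1751.

8.1751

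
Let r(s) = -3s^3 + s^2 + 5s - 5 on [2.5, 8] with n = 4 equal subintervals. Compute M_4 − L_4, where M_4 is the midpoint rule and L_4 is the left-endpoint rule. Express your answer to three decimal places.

M_4 ≈ -2720.29248.
L_4 ≈ -1875.36035.
M_4 − L_4 ≈ -844.932.

-844.932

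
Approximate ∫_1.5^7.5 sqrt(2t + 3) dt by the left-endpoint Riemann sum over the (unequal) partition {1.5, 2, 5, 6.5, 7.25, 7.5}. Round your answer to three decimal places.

18.616

Subinterval widths: 0.5, 3, 1.5, 0.75, 0.25.
Left endpoints: 1.5, 2, 5, 6.5, 7.25.
f(1.5) ≈ 2.449, f(2) ≈ 2.646, f(5) ≈ 3.606, f(6.5) ≈ 4.000, f(7.25) ≈ 4.183.
Sum = Σ Δt_i · f(t_i).
Sum ≈ 18.616.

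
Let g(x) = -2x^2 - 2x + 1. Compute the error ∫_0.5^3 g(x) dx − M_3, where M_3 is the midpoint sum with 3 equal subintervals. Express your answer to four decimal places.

-0.2894

Exact integral: ∫_0.5^3 g(x) dx ≈ -24.166667.
M_3 ≈ -23.877315.
Error ≈ -24.166667 − (-23.877315) ≈ -0.2894.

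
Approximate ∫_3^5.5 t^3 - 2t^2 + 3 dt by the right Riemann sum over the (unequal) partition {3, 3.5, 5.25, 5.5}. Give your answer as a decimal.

Subinterval widths: 0.5, 1.75, 0.25.
Right endpoints: 3.5, 5.25, 5.5.
f(3.5) = 21.375, f(5.25) = 92.578125, f(5.5) = 108.875.
Sum = Σ Δt_i · f(t_i).
Sum = 199.91796875.

199.91796875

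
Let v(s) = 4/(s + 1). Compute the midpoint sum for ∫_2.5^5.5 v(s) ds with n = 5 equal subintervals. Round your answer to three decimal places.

2.473

Δs = (5.5 − 2.5)/5 = 0.6.
Midpoints: 2.8, 3.4, 4, 4.6, 5.2.
v(2.8) = 20/19, v(3.4) = 10/11, v(4) = 0.8, v(4.6) = 5/7, v(5.2) = 20/31.
Sum = Δs · [v(2.8) + v(3.4) + v(4) + v(4.6) + v(5.2)].
Sum ≈ 2.473.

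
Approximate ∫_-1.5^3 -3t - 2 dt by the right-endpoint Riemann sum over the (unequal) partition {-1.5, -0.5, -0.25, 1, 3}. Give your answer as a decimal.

-29.0625

Subinterval widths: 1, 0.25, 1.25, 2.
Right endpoints: -0.5, -0.25, 1, 3.
f(-0.5) = -0.5, f(-0.25) = -1.25, f(1) = -5, f(3) = -11.
Sum = Σ Δt_i · f(t_i).
Sum = -29.0625.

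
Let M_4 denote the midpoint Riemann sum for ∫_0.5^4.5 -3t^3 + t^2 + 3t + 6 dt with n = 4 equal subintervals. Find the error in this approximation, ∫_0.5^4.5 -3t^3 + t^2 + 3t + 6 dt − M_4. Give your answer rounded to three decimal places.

-7.167

Exact integral: ∫_0.5^4.5 f(t) dt ≈ -223.16667.
M_4 = -216.
Error ≈ -223.16667 − (-216) ≈ -7.167.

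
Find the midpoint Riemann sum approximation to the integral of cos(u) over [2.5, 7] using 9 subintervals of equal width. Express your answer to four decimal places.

Δu = (7 − 2.5)/9 = 0.5.
Midpoints: 2.75, 3.25, 3.75, 4.25, 4.75, 5.25, 5.75, 6.25, 6.75.
f(2.75) ≈ -0.9243, f(3.25) ≈ -0.9941, f(3.75) ≈ -0.8206, f(4.25) ≈ -0.4461, f(4.75) ≈ 0.0376, f(5.25) ≈ 0.5121, f(5.75) ≈ 0.8612, f(6.25) ≈ 0.9994, f(6.75) ≈ 0.8930.
Sum = Δu · [f(2.75) + f(3.25) + f(3.75) + ...].
Sum ≈ 0.0591.

0.0591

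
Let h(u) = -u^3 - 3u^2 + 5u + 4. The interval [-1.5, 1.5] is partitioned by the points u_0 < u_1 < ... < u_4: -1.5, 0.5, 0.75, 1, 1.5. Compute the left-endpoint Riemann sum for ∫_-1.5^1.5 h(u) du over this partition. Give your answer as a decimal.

Subinterval widths: 2, 0.25, 0.25, 0.5.
Left endpoints: -1.5, 0.5, 0.75, 1.
h(-1.5) = -6.875, h(0.5) = 5.625, h(0.75) = 5.640625, h(1) = 5.
Sum = Σ Δu_i · h(u_i).
Sum = -8.43359375.

-8.43359375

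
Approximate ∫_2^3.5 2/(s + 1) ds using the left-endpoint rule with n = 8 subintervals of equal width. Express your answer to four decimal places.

Δs = (3.5 − 2)/8 = 0.1875.
Left endpoints: 2, 2.1875, 2.375, 2.5625, 2.75, 2.9375, 3.125, 3.3125.
f(2) = 2/3, f(2.1875) = 32/51, f(2.375) = 16/27, f(2.5625) = 32/57, f(2.75) = 8/15, f(2.9375) = 32/63, f(3.125) = 16/33, f(3.3125) = 32/69.
Sum = Δs · [f(2) + f(2.1875) + f(2.375) + ...].
Sum ≈ 0.8321.

0.8321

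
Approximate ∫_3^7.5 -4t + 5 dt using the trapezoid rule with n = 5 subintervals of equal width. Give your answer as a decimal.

Δt = (7.5 − 3)/5 = 0.9.
f(3) = -7, f(3.9) = -10.6, f(4.8) = -14.2, f(5.7) = -17.8, f(6.6) = -21.4, f(7.5) = -25.
T_5 = (Δt/2)·[f(t_0) + 2f(t_1) + ... + 2f(t_{4}) + f(t_5)].
Sum = -72.

-72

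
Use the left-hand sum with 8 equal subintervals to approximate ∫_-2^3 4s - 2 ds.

Δs = (3 − (-2))/8 = 0.625.
Left endpoints: -2, -1.375, -0.75, -0.125, 0.5, 1.125, 1.75, 2.375.
f(-2) = -10, f(-1.375) = -7.5, f(-0.75) = -5, f(-0.125) = -2.5, f(0.5) = 0, f(1.125) = 2.5, f(1.75) = 5, f(2.375) = 7.5.
Sum = Δs · [f(-2) + f(-1.375) + f(-0.75) + ...].
Sum = -6.25.

-6.25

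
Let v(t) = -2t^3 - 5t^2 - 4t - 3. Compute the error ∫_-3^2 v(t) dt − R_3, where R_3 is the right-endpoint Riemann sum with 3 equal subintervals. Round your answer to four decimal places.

58.7963

Exact integral: ∫_-3^2 v(t) dt ≈ -30.833333.
R_3 ≈ -89.629630.
Error ≈ -30.833333 − (-89.629630) ≈ 58.7963.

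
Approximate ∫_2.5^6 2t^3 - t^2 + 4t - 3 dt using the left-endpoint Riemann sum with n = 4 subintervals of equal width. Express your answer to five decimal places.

453.18164

Δt = (6 − 2.5)/4 = 0.875.
Left endpoints: 2.5, 3.375, 4.25, 5.125.
f(2.5) = 32, f(3.375) = 75.99609375, f(4.25) = 149.46875, f(5.125) = 260.45703125.
Sum = Δt · [f(2.5) + f(3.375) + f(4.25) + f(5.125)].
Sum ≈ 453.18164.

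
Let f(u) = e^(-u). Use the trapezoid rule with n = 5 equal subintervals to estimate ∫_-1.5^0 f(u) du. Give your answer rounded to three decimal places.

3.508

Δu = (0 − (-1.5))/5 = 0.3.
f(-1.5) ≈ 4.482, f(-1.2) ≈ 3.320, f(-0.9) ≈ 2.460, f(-0.6) ≈ 1.822, f(-0.3) ≈ 1.350, f(0) ≈ 1.000.
T_5 = (Δu/2)·[f(u_0) + 2f(u_1) + ... + 2f(u_{4}) + f(u_5)].
Sum ≈ 3.508.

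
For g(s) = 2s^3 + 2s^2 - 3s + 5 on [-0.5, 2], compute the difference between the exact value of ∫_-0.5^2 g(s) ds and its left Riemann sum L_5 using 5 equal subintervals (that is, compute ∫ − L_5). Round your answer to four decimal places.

3.3854

Exact integral: ∫_-0.5^2 g(s) ds ≈ 20.260417.
L_5 = 16.875.
Error ≈ 20.260417 − 16.875 ≈ 3.3854.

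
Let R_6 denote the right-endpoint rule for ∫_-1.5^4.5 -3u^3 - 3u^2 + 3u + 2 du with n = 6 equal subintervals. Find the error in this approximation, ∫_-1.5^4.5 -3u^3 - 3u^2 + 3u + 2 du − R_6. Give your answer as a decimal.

Exact integral: ∫_-1.5^4.5 f(u) du = -359.25.
R_6 = -535.5.
Error = -359.25 − (-535.5) = 176.25.

176.25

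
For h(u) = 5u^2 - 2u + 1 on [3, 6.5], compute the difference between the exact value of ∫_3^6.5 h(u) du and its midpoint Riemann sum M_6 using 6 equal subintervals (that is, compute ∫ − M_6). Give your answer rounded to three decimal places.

0.496

Exact integral: ∫_3^6.5 h(u) du ≈ 382.95833.
M_6 ≈ 382.46209.
Error ≈ 382.95833 − 382.46209 ≈ 0.496.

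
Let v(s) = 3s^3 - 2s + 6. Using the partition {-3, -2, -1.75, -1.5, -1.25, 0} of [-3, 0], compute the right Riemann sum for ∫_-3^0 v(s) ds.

-7.765625

Subinterval widths: 1, 0.25, 0.25, 0.25, 1.25.
Right endpoints: -2, -1.75, -1.5, -1.25, 0.
v(-2) = -14, v(-1.75) = -6.578125, v(-1.5) = -1.125, v(-1.25) = 2.640625, v(0) = 6.
Sum = Σ Δs_i · v(s_i).
Sum = -7.765625.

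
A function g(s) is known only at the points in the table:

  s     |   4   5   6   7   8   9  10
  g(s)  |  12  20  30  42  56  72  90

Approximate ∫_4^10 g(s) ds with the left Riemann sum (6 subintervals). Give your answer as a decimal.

232

Δs = 1.
Sum = 1·[12 + 20 + 30 + 42 + 56 + 72] = 232.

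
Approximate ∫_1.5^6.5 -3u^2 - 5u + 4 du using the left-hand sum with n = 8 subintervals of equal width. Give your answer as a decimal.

Δu = (6.5 − 1.5)/8 = 0.625.
Left endpoints: 1.5, 2.125, 2.75, 3.375, 4, 4.625, 5.25, 5.875.
f(1.5) = -10.25, f(2.125) = -20.171875, f(2.75) = -32.4375, f(3.375) = -47.046875, f(4) = -64, f(4.625) = -83.296875, f(5.25) = -104.9375, f(5.875) = -128.921875.
Sum = Δu · [f(1.5) + f(2.125) + f(2.75) + ...].
Sum = -306.9140625.

-306.9140625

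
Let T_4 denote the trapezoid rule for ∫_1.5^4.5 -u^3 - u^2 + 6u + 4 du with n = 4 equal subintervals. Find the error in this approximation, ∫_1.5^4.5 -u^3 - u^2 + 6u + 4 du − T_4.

Exact integral: ∫_1.5^4.5 f(u) du = -64.5.
T_4 = -67.3125.
Error = -64.5 − (-67.3125) = 2.8125.

2.8125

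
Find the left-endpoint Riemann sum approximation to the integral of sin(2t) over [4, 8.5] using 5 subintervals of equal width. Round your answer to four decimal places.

Δt = (8.5 − 4)/5 = 0.9.
Left endpoints: 4, 4.9, 5.8, 6.7, 7.6.
f(4) ≈ 0.9894, f(4.9) ≈ -0.3665, f(5.8) ≈ -0.8228, f(6.7) ≈ 0.7404, f(7.6) ≈ 0.4864.
Sum = Δt · [f(4) + f(4.9) + f(5.8) + f(6.7) + f(7.6)].
Sum ≈ 0.9241.

0.9241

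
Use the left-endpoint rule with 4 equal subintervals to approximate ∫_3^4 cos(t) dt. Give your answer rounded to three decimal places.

-0.935

Δt = (4 − 3)/4 = 0.25.
Left endpoints: 3, 3.25, 3.5, 3.75.
f(3) ≈ -0.990, f(3.25) ≈ -0.994, f(3.5) ≈ -0.936, f(3.75) ≈ -0.821.
Sum = Δt · [f(3) + f(3.25) + f(3.5) + f(3.75)].
Sum ≈ -0.935.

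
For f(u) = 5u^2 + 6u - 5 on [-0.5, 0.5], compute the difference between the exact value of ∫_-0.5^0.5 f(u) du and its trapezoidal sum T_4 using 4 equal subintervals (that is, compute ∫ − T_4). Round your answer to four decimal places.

Exact integral: ∫_-0.5^0.5 f(u) du ≈ -4.583333.
T_4 = -4.53125.
Error ≈ -4.583333 − (-4.53125) ≈ -0.0521.

-0.0521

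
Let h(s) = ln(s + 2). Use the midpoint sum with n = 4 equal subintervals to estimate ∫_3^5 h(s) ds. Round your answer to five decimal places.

Δs = (5 − 3)/4 = 0.5.
Midpoints: 3.25, 3.75, 4.25, 4.75.
h(3.25) ≈ 1.65823, h(3.75) ≈ 1.74920, h(4.25) ≈ 1.83258, h(4.75) ≈ 1.90954.
Sum = Δs · [h(3.25) + h(3.75) + h(4.25) + h(4.75)].
Sum ≈ 3.57478.

3.57478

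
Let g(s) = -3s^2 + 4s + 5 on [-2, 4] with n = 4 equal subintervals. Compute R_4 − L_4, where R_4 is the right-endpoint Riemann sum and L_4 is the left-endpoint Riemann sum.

-18

R_4 = -33.75.
L_4 = -15.75.
R_4 − L_4 = -18.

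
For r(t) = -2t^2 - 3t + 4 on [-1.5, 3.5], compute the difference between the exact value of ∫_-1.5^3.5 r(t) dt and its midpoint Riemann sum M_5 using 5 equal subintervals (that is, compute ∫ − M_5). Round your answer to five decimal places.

-0.83333

Exact integral: ∫_-1.5^3.5 r(t) dt ≈ -25.8333333.
M_5 = -25.
Error ≈ -25.8333333 − (-25) ≈ -0.83333.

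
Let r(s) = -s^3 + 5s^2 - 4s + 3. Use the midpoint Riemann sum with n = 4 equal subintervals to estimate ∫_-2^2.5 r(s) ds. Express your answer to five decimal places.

40.59229

Δs = (2.5 − (-2))/4 = 1.125.
Midpoints: -1.4375, -0.3125, 0.8125, 1.9375.
r(-1.4375) = 90327/4096, r(-0.3125) = 19533/4096, r(0.8125) = 10299/4096, r(1.9375) = 27633/4096.
Sum = Δs · [r(-1.4375) + r(-0.3125) + r(0.8125) + r(1.9375)].
Sum ≈ 40.59229.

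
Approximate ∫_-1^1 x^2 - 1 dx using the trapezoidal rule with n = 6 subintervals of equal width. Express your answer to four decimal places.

-1.2963

Δx = (1 − (-1))/6 = 1/3.
f(-1) = 0, f(-2/3) = -5/9, f(-1/3) = -8/9, f(0) = -1, f(1/3) = -8/9, f(2/3) = -5/9, f(1) = 0.
T_6 = (Δx/2)·[f(x_0) + 2f(x_1) + ... + 2f(x_{5}) + f(x_6)].
Sum ≈ -1.2963.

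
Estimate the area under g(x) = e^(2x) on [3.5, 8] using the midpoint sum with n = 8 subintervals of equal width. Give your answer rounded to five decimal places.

4216602.61869

Δx = (8 − 3.5)/8 = 0.5625.
Midpoints: 3.78125, 4.34375, 4.90625, 5.46875, 6.03125, 6.59375, 7.15625, 7.71875.
g(3.78125) ≈ 1924.65113, g(4.34375) ≈ 5928.34284, g(4.90625) ≈ 18260.58151, g(5.46875) ≈ 56246.55085, g(6.03125) ≈ 173251.57363, g(6.59375) ≈ 533652.41619, g(7.15625) ≈ 1643765.16381, g(7.71875) ≈ 5063153.15325.
Sum = Δx · [g(3.78125) + g(4.34375) + g(4.90625) + ...].
Sum ≈ 4216602.61869.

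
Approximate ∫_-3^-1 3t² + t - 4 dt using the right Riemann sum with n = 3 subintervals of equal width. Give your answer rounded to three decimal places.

7.111

Δt = (-1 − (-3))/3 = 2/3.
Right endpoints: -7/3, -5/3, -1.
f(-7/3) = 10, f(-5/3) = 8/3, f(-1) = -2.
Sum = Δt · [f(-7/3) + f(-5/3) + f(-1)].
Sum ≈ 7.111.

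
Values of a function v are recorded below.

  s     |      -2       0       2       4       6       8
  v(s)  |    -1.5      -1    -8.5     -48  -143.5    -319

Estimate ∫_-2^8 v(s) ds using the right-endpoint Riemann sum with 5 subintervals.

-1040

Δs = 2.
Sum = 2·[(-1) + (-8.5) + (-48) + (-143.5) + (-319)] = -1040.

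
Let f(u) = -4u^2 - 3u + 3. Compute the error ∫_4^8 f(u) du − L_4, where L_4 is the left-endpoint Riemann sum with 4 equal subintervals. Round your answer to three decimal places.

-99.333

Exact integral: ∫_4^8 f(u) du ≈ -657.33333.
L_4 = -558.
Error ≈ -657.33333 − (-558) ≈ -99.333.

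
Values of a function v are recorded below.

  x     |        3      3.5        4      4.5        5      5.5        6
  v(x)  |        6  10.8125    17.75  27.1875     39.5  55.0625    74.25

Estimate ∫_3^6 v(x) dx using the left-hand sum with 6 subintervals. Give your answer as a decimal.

Δx = 0.5.
Sum = 0.5·[6 + 10.8125 + 17.75 + 27.1875 + 39.5 + 55.0625] = 78.15625.

78.15625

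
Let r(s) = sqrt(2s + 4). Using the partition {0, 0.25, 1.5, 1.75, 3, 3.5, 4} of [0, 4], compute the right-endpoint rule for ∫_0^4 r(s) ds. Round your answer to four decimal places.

Subinterval widths: 0.25, 1.25, 0.25, 1.25, 0.5, 0.5.
Right endpoints: 0.25, 1.5, 1.75, 3, 3.5, 4.
r(0.25) ≈ 2.1213, r(1.5) ≈ 2.6458, r(1.75) ≈ 2.7386, r(3) ≈ 3.1623, r(3.5) ≈ 3.3166, r(4) ≈ 3.4641.
Sum = Σ Δs_i · r(s_i).
Sum ≈ 11.8654.

11.8654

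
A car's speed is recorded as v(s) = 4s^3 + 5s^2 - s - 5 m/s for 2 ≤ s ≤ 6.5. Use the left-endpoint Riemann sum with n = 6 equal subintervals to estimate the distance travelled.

Δs = (6.5 − 2)/6 = 0.75.
Left endpoints: 2, 2.75, 3.5, 4.25, 5, 5.75.
v(2) = 45, v(2.75) = 113.25, v(3.5) = 224.25, v(4.25) = 388.125, v(5) = 615, v(5.75) = 915.
Sum = Δs · [v(2) + v(2.75) + v(3.5) + ...].
Sum = 1725.46875.

1725.46875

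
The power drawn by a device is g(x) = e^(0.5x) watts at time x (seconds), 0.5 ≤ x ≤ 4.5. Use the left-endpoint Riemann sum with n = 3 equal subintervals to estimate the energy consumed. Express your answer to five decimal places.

Δx = (4.5 − 0.5)/3 = 4/3.
Left endpoints: 0.5, 11/6, 19/6.
g(0.5) ≈ 1.28403, g(11/6) ≈ 2.50094, g(19/6) ≈ 4.87117.
Sum = Δx · [g(0.5) + g(11/6) + g(19/6)].
Sum ≈ 11.54151.

11.54151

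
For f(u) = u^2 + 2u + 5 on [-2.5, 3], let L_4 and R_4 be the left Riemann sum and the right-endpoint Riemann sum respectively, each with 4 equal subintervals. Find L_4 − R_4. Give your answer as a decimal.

-18.90625

L_4 = 36.73828125.
R_4 = 55.64453125.
L_4 − R_4 = -18.90625.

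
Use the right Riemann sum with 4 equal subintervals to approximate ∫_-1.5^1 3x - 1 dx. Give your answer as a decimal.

-2.03125

Δx = (1 − (-1.5))/4 = 0.625.
Right endpoints: -0.875, -0.25, 0.375, 1.
f(-0.875) = -3.625, f(-0.25) = -1.75, f(0.375) = 0.125, f(1) = 2.
Sum = Δx · [f(-0.875) + f(-0.25) + f(0.375) + f(1)].
Sum = -2.03125.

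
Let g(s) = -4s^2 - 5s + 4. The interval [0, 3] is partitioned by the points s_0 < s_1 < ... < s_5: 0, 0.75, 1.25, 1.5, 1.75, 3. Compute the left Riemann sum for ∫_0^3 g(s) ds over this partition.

Subinterval widths: 0.75, 0.5, 0.25, 0.25, 1.25.
Left endpoints: 0, 0.75, 1.25, 1.5, 1.75.
g(0) = 4, g(0.75) = -2, g(1.25) = -8.5, g(1.5) = -12.5, g(1.75) = -17.
Sum = Σ Δs_i · g(s_i).
Sum = -24.5.

-24.5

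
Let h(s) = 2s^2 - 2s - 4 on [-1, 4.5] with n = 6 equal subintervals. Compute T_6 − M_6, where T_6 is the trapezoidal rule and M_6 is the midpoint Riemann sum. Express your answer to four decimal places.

2.3108

T_6 ≈ 21.707176.
M_6 ≈ 19.396412.
T_6 − M_6 ≈ 2.3108.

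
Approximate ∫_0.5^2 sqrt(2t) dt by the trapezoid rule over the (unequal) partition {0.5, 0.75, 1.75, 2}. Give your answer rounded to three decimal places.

2.310

Subinterval widths: 0.25, 1, 0.25.
f(0.5) ≈ 1.000, f(0.75) ≈ 1.225, f(1.75) ≈ 1.871, f(2) ≈ 2.000.
On each subinterval the trapezoid contributes (Δt_i/2)·[f(t_{i-1}) + f(t_i)].
Sum ≈ 2.310.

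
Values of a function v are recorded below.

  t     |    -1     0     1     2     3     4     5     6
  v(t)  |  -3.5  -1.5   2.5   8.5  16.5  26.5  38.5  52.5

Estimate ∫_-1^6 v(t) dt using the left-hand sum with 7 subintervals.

87.5

Δt = 1.
Sum = 1·[(-3.5) + (-1.5) + 2.5 + 8.5 + 16.5 + 26.5 + 38.5] = 87.5.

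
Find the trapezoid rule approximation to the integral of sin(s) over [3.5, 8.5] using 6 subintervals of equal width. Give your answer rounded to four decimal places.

-0.3149

Δs = (8.5 − 3.5)/6 = 5/6.
f(3.5) ≈ -0.3508, f(13/3) ≈ -0.9290, f(31/6) ≈ -0.8986, f(6) ≈ -0.2794, f(41/6) ≈ 0.5228, f(23/3) ≈ 0.9825, f(8.5) ≈ 0.7985.
T_6 = (Δs/2)·[f(s_0) + 2f(s_1) + ... + 2f(s_{5}) + f(s_6)].
Sum ≈ -0.3149.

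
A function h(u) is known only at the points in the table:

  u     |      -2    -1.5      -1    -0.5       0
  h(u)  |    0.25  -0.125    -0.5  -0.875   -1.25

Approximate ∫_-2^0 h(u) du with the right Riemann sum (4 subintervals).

Δu = 0.5.
Sum = 0.5·[(-0.125) + (-0.5) + (-0.875) + (-1.25)] = -1.375.

-1.375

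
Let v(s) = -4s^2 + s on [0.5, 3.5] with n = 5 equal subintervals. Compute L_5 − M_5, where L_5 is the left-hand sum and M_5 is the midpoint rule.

L_5 = -38.22.
M_5 = -50.64.
L_5 − M_5 = 12.42.

12.42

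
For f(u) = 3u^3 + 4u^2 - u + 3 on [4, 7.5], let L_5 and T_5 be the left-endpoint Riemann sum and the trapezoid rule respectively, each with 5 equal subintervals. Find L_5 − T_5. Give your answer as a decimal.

-430.89375

L_5 = 2233.63.
T_5 = 2664.52375.
L_5 − T_5 = -430.89375.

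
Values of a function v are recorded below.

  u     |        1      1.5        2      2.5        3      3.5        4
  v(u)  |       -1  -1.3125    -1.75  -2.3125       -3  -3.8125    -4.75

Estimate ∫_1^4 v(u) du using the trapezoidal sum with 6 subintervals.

Δu = 0.5.
T_6 = (0.5/2)·[(-1) + 2·(-1.3125) + 2·(-1.75) + 2·(-2.3125) + 2·(-3) + 2·(-3.8125) + (-4.75)] = -7.53125.

-7.53125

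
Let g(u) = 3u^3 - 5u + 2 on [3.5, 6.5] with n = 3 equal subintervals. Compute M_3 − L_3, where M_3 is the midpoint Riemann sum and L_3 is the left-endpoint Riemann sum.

M_3 = 1146.
L_3 = 839.625.
M_3 − L_3 = 306.375.

306.375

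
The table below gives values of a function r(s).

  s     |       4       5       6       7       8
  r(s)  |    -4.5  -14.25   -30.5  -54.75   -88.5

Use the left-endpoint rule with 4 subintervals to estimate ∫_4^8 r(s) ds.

-104

Δs = 1.
Sum = 1·[(-4.5) + (-14.25) + (-30.5) + (-54.75)] = -104.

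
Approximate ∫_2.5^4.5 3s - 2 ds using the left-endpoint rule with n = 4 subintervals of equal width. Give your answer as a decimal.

15.5

Δs = (4.5 − 2.5)/4 = 0.5.
Left endpoints: 2.5, 3, 3.5, 4.
f(2.5) = 5.5, f(3) = 7, f(3.5) = 8.5, f(4) = 10.
Sum = Δs · [f(2.5) + f(3) + f(3.5) + f(4)].
Sum = 15.5.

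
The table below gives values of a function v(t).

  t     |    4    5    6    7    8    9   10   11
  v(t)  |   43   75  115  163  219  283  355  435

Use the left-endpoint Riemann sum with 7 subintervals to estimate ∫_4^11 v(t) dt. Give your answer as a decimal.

1253

Δt = 1.
Sum = 1·[43 + 75 + 115 + 163 + 219 + 283 + 355] = 1253.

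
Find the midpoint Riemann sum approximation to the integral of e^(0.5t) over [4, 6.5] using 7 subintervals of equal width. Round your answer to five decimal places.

Δt = (6.5 − 4)/7 = 5/14.
Midpoints: 117/28, 127/28, 137/28, 5.25, 157/28, 167/28, 177/28.
f(117/28) ≈ 8.07914, f(127/28) ≈ 9.65868, f(137/28) ≈ 11.54703, f(5.25) ≈ 13.80457, f(157/28) ≈ 16.50348, f(167/28) ≈ 19.73005, f(177/28) ≈ 23.58744.
Sum = Δt · [f(117/28) + f(127/28) + f(137/28) + ...].
Sum ≈ 36.75372.

36.75372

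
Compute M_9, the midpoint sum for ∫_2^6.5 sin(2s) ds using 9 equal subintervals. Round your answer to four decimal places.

Δs = (6.5 − 2)/9 = 0.5.
Midpoints: 2.25, 2.75, 3.25, 3.75, 4.25, 4.75, 5.25, 5.75, 6.25.
f(2.25) ≈ -0.9775, f(2.75) ≈ -0.7055, f(3.25) ≈ 0.2151, f(3.75) ≈ 0.9380, f(4.25) ≈ 0.7985, f(4.75) ≈ -0.0752, f(5.25) ≈ -0.8797, f(5.75) ≈ -0.8755, f(6.25) ≈ -0.0663.
Sum = Δs · [f(2.25) + f(2.75) + f(3.25) + ...].
Sum ≈ -0.8140.

-0.8140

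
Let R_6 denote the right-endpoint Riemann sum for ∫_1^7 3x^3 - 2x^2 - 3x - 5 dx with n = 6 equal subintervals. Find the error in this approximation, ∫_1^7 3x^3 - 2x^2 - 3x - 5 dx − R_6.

Exact integral: ∫_1^7 f(x) dx = 1470.
R_6 = 1960.
Error = 1470 − 1960 = -490.

-490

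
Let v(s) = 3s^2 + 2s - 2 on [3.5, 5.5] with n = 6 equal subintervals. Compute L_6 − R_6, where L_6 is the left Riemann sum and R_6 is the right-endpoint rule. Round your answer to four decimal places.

-19.3333

L_6 ≈ 127.944444.
R_6 ≈ 147.277778.
L_6 − R_6 ≈ -19.3333.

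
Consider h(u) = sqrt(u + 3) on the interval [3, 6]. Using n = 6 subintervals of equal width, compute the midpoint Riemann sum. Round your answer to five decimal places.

8.20243

Δu = (6 − 3)/6 = 0.5.
Midpoints: 3.25, 3.75, 4.25, 4.75, 5.25, 5.75.
h(3.25) ≈ 2.50000, h(3.75) ≈ 2.59808, h(4.25) ≈ 2.69258, h(4.75) ≈ 2.78388, h(5.25) ≈ 2.87228, h(5.75) ≈ 2.95804.
Sum = Δu · [h(3.25) + h(3.75) + h(4.25) + ...].
Sum ≈ 8.20243.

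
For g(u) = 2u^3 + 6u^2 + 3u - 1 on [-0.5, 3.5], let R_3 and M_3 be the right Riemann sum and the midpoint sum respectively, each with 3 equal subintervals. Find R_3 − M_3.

R_3 ≈ 306.111111.
M_3 ≈ 166.111111.
R_3 − M_3 = 140.

140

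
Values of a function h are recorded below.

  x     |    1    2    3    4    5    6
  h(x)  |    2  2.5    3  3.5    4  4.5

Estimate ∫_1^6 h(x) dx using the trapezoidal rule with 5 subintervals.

Δx = 1.
T_5 = (1/2)·[2 + 2·2.5 + 2·3 + 2·3.5 + 2·4 + 4.5] = 16.25.

16.25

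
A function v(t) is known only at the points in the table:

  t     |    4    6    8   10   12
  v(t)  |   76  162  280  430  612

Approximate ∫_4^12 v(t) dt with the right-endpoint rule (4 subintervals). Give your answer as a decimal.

Δt = 2.
Sum = 2·[162 + 280 + 430 + 612] = 2968.

2968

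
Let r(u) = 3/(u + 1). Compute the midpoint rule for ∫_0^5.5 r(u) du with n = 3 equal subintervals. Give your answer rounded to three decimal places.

5.321

Δu = (5.5 − 0)/3 = 11/6.
Midpoints: 11/12, 2.75, 55/12.
r(11/12) = 36/23, r(2.75) = 0.8, r(55/12) = 36/67.
Sum = Δu · [r(11/12) + r(2.75) + r(55/12)].
Sum ≈ 5.321.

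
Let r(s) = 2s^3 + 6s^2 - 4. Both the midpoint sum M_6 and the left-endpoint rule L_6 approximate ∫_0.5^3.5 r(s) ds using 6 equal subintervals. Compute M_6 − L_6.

M_6 = 147.375.
L_6 = 111.375.
M_6 − L_6 = 36.

36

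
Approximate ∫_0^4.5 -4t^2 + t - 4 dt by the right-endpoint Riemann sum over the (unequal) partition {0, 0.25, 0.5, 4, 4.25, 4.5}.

-264.25

Subinterval widths: 0.25, 0.25, 3.5, 0.25, 0.25.
Right endpoints: 0.25, 0.5, 4, 4.25, 4.5.
f(0.25) = -4, f(0.5) = -4.5, f(4) = -64, f(4.25) = -72, f(4.5) = -80.5.
Sum = Σ Δt_i · f(t_i).
Sum = -264.25.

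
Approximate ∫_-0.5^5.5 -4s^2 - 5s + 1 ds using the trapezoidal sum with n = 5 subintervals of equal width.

Δs = (5.5 − (-0.5))/5 = 1.2.
f(-0.5) = 2.5, f(0.7) = -4.46, f(1.9) = -22.94, f(3.1) = -52.94, f(4.3) = -94.46, f(5.5) = -147.5.
T_5 = (Δs/2)·[f(s_0) + 2f(s_1) + ... + 2f(s_{4}) + f(s_5)].
Sum = -296.76.

-296.76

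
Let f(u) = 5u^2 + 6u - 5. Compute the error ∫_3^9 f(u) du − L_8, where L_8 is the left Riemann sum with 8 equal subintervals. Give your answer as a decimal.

Exact integral: ∫_3^9 f(u) du = 1356.
L_8 = 1210.3125.
Error = 1356 − 1210.3125 = 145.6875.

145.6875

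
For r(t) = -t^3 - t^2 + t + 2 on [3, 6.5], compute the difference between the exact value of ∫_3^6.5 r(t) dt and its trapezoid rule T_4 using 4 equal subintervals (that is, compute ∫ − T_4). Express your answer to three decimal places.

Exact integral: ∫_3^6.5 r(t) dt ≈ -484.93229.
T_4 ≈ -491.74316.
Error ≈ -484.93229 − (-491.74316) ≈ 6.811.

6.811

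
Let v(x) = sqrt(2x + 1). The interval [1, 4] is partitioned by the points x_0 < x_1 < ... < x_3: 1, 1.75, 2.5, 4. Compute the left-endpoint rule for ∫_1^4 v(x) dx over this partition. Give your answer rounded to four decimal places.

Subinterval widths: 0.75, 0.75, 1.5.
Left endpoints: 1, 1.75, 2.5.
v(1) ≈ 1.7321, v(1.75) ≈ 2.1213, v(2.5) ≈ 2.4495.
Sum = Σ Δx_i · v(x_i).
Sum ≈ 6.5643.

6.5643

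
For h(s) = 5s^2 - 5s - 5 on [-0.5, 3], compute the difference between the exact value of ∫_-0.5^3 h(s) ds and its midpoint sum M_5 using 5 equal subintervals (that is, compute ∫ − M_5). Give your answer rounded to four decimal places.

0.7146

Exact integral: ∫_-0.5^3 h(s) ds ≈ 5.833333.
M_5 = 5.11875.
Error ≈ 5.833333 − 5.11875 ≈ 0.7146.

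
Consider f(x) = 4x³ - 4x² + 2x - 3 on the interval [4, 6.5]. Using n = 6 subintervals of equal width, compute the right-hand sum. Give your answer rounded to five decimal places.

Δx = (6.5 − 4)/6 = 5/12.
Right endpoints: 53/12, 29/6, 5.25, 17/3, 73/12, 6.5.
f(53/12) = 117689/432, f(29/6) = 19703/54, f(5.25) = 476.0625, f(17/3) = 16409/27, f(73/12) = 329029/432, f(6.5) = 939.5.
Sum = Δx · [f(53/12) + f(29/6) + f(5.25) + ...].
Sum ≈ 1425.93461.

1425.93461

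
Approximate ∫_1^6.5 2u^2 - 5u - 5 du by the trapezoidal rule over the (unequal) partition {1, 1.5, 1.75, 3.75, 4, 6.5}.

59.71875

Subinterval widths: 0.5, 0.25, 2, 0.25, 2.5.
f(1) = -8, f(1.5) = -8, f(1.75) = -7.625, f(3.75) = 4.375, f(4) = 7, f(6.5) = 47.
On each subinterval the trapezoid contributes (Δu_i/2)·[f(u_{i-1}) + f(u_i)].
Sum = 59.71875.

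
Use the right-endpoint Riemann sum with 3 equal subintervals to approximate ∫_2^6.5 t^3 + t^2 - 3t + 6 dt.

Δt = (6.5 − 2)/3 = 1.5.
Right endpoints: 3.5, 5, 6.5.
f(3.5) = 50.625, f(5) = 141, f(6.5) = 303.375.
Sum = Δt · [f(3.5) + f(5) + f(6.5)].
Sum = 742.5.

742.5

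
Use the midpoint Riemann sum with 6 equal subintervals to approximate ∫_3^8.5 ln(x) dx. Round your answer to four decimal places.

Δx = (8.5 − 3)/6 = 11/12.
Midpoints: 83/24, 4.375, 127/24, 149/24, 7.125, 193/24.
f(83/24) ≈ 1.2408, f(4.375) ≈ 1.4759, f(127/24) ≈ 1.6661, f(149/24) ≈ 1.8259, f(7.125) ≈ 1.9636, f(193/24) ≈ 2.0846.
Sum = Δx · [f(83/24) + f(4.375) + f(127/24) + ...].
Sum ≈ 9.4022.

9.4022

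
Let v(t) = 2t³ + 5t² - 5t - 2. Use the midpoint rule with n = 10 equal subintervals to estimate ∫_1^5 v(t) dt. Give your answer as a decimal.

Δt = (5 − 1)/10 = 0.4.
Midpoints: 1.2, 1.6, 2, 2.4, 2.8, 3.2, 3.6, 4, 4.4, 4.8.
v(1.2) = 2.656, v(1.6) = 10.992, v(2) = 24, v(2.4) = 42.448, v(2.8) = 67.104, v(3.2) = 98.736, v(3.6) = 138.112, v(4) = 186, v(4.4) = 243.168, v(4.8) = 310.384.
Sum = Δt · [v(1.2) + v(1.6) + v(2) + ...].
Sum = 449.44.

449.44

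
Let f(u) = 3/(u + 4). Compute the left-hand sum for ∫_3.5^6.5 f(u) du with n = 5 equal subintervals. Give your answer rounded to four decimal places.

1.0445

Δu = (6.5 − 3.5)/5 = 0.6.
Left endpoints: 3.5, 4.1, 4.7, 5.3, 5.9.
f(3.5) = 0.4, f(4.1) = 10/27, f(4.7) = 10/29, f(5.3) = 10/31, f(5.9) = 10/33.
Sum = Δu · [f(3.5) + f(4.1) + f(4.7) + f(5.3) + f(5.9)].
Sum ≈ 1.0445.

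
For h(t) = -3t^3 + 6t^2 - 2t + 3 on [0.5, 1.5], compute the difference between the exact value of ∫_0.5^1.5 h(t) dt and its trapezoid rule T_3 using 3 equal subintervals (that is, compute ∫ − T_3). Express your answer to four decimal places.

0.0556

Exact integral: ∫_0.5^1.5 h(t) dt = 3.75.
T_3 ≈ 3.694444.
Error ≈ 3.75 − 3.694444 ≈ 0.0556.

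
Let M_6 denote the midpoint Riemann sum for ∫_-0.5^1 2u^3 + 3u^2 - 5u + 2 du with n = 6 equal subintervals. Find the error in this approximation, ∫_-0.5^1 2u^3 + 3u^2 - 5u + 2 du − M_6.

Exact integral: ∫_-0.5^1 f(u) du = 2.71875.
M_6 = 2.68359375.
Error = 2.71875 − 2.68359375 = 0.03515625.

0.03515625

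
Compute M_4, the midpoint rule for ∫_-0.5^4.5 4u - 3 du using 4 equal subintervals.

Δu = (4.5 − (-0.5))/4 = 1.25.
Midpoints: 0.125, 1.375, 2.625, 3.875.
f(0.125) = -2.5, f(1.375) = 2.5, f(2.625) = 7.5, f(3.875) = 12.5.
Sum = Δu · [f(0.125) + f(1.375) + f(2.625) + f(3.875)].
Sum = 25.

25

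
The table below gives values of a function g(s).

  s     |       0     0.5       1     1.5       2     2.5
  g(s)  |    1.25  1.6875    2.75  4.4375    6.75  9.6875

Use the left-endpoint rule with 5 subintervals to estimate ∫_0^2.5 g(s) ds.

Δs = 0.5.
Sum = 0.5·[1.25 + 1.6875 + 2.75 + 4.4375 + 6.75] = 8.4375.

8.4375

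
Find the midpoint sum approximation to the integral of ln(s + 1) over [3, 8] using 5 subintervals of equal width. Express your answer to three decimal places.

9.236

Δs = (8 − 3)/5 = 1.
Midpoints: 3.5, 4.5, 5.5, 6.5, 7.5.
f(3.5) ≈ 1.504, f(4.5) ≈ 1.705, f(5.5) ≈ 1.872, f(6.5) ≈ 2.015, f(7.5) ≈ 2.140.
Sum = Δs · [f(3.5) + f(4.5) + f(5.5) + f(6.5) + f(7.5)].
Sum ≈ 9.236.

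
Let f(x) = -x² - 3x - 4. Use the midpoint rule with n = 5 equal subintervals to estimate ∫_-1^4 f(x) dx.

Δx = (4 − (-1))/5 = 1.
Midpoints: -0.5, 0.5, 1.5, 2.5, 3.5.
f(-0.5) = -2.75, f(0.5) = -5.75, f(1.5) = -10.75, f(2.5) = -17.75, f(3.5) = -26.75.
Sum = Δx · [f(-0.5) + f(0.5) + f(1.5) + f(2.5) + f(3.5)].
Sum = -63.75.

-63.75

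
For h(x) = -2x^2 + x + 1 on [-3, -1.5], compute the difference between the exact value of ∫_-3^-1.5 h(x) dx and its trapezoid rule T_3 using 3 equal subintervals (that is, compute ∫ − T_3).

Exact integral: ∫_-3^-1.5 h(x) dx = -17.625.
T_3 = -17.75.
Error = -17.625 − (-17.75) = 0.125.

0.125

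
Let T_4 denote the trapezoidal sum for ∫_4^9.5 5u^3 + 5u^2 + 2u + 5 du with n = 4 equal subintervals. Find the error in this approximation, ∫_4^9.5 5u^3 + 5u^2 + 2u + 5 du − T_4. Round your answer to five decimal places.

Exact integral: ∫_4^9.5 f(u) du ≈ 11285.3697917.
T_4 ≈ 11469.5087891.
Error ≈ 11285.3697917 − 11469.5087891 ≈ -184.13900.

-184.13900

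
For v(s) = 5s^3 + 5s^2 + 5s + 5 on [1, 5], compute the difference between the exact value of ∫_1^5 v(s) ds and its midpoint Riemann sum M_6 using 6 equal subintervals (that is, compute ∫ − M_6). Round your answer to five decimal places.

Exact integral: ∫_1^5 v(s) ds ≈ 1066.6666667.
M_6 ≈ 1059.2592593.
Error ≈ 1066.6666667 − 1059.2592593 ≈ 7.40741.

7.40741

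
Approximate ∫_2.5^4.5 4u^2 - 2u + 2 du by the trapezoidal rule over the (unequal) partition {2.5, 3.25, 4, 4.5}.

91.3125

Subinterval widths: 0.75, 0.75, 0.5.
f(2.5) = 22, f(3.25) = 37.75, f(4) = 58, f(4.5) = 74.
On each subinterval the trapezoid contributes (Δu_i/2)·[f(u_{i-1}) + f(u_i)].
Sum = 91.3125.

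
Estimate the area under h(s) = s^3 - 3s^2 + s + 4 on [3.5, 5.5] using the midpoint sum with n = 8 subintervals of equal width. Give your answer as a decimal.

Δs = (5.5 − 3.5)/8 = 0.25.
Midpoints: 3.625, 3.875, 4.125, 4.375, 4.625, 4.875, 5.125, 5.375.
h(3.625) = 8109/512, h(3.875) = 10759/512, h(4.125) = 13961/512, h(4.375) = 17763/512, h(4.625) = 22213/512, h(4.875) = 27359/512, h(5.125) = 33249/512, h(5.375) = 39931/512.
Sum = Δs · [h(3.625) + h(3.875) + h(4.125) + ...].
Sum = 84.640625.

84.640625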